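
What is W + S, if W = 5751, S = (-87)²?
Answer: 13320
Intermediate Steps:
S = 7569
W + S = 5751 + 7569 = 13320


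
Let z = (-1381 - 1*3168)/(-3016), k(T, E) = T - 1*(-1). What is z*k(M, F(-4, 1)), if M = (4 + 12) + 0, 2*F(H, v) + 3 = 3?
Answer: 77333/3016 ≈ 25.641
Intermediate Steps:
F(H, v) = 0 (F(H, v) = -3/2 + (½)*3 = -3/2 + 3/2 = 0)
M = 16 (M = 16 + 0 = 16)
k(T, E) = 1 + T (k(T, E) = T + 1 = 1 + T)
z = 4549/3016 (z = (-1381 - 3168)*(-1/3016) = -4549*(-1/3016) = 4549/3016 ≈ 1.5083)
z*k(M, F(-4, 1)) = 4549*(1 + 16)/3016 = (4549/3016)*17 = 77333/3016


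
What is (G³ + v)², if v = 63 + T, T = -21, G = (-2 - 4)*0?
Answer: 1764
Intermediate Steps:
G = 0 (G = -6*0 = 0)
v = 42 (v = 63 - 21 = 42)
(G³ + v)² = (0³ + 42)² = (0 + 42)² = 42² = 1764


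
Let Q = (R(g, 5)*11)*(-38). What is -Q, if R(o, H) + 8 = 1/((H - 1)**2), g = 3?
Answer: -26543/8 ≈ -3317.9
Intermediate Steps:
R(o, H) = -8 + (-1 + H)**(-2) (R(o, H) = -8 + 1/((H - 1)**2) = -8 + 1/((-1 + H)**2) = -8 + (-1 + H)**(-2))
Q = 26543/8 (Q = ((-8 + (-1 + 5)**(-2))*11)*(-38) = ((-8 + 4**(-2))*11)*(-38) = ((-8 + 1/16)*11)*(-38) = -127/16*11*(-38) = -1397/16*(-38) = 26543/8 ≈ 3317.9)
-Q = -1*26543/8 = -26543/8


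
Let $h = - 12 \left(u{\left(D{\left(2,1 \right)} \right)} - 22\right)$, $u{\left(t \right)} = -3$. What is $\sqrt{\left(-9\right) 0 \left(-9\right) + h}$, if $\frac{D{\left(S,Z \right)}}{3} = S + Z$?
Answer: $10 \sqrt{3} \approx 17.32$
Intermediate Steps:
$D{\left(S,Z \right)} = 3 S + 3 Z$ ($D{\left(S,Z \right)} = 3 \left(S + Z\right) = 3 S + 3 Z$)
$h = 300$ ($h = - 12 \left(-3 - 22\right) = \left(-12\right) \left(-25\right) = 300$)
$\sqrt{\left(-9\right) 0 \left(-9\right) + h} = \sqrt{\left(-9\right) 0 \left(-9\right) + 300} = \sqrt{0 \left(-9\right) + 300} = \sqrt{0 + 300} = \sqrt{300} = 10 \sqrt{3}$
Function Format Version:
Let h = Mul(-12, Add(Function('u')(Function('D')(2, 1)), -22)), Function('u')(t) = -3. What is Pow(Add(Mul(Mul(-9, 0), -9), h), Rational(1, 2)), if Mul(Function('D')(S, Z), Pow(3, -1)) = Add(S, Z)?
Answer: Mul(10, Pow(3, Rational(1, 2))) ≈ 17.320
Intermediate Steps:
Function('D')(S, Z) = Add(Mul(3, S), Mul(3, Z)) (Function('D')(S, Z) = Mul(3, Add(S, Z)) = Add(Mul(3, S), Mul(3, Z)))
h = 300 (h = Mul(-12, Add(-3, -22)) = Mul(-12, -25) = 300)
Pow(Add(Mul(Mul(-9, 0), -9), h), Rational(1, 2)) = Pow(Add(Mul(Mul(-9, 0), -9), 300), Rational(1, 2)) = Pow(Add(Mul(0, -9), 300), Rational(1, 2)) = Pow(Add(0, 300), Rational(1, 2)) = Pow(300, Rational(1, 2)) = Mul(10, Pow(3, Rational(1, 2)))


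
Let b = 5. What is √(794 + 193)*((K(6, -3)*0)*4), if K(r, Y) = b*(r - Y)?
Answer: 0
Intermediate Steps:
K(r, Y) = -5*Y + 5*r (K(r, Y) = 5*(r - Y) = -5*Y + 5*r)
√(794 + 193)*((K(6, -3)*0)*4) = √(794 + 193)*(((-5*(-3) + 5*6)*0)*4) = √987*(((15 + 30)*0)*4) = √987*((45*0)*4) = √987*(0*4) = √987*0 = 0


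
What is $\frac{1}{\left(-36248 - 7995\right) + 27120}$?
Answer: $- \frac{1}{17123} \approx -5.8401 \cdot 10^{-5}$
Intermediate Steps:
$\frac{1}{\left(-36248 - 7995\right) + 27120} = \frac{1}{-44243 + 27120} = \frac{1}{-17123} = - \frac{1}{17123}$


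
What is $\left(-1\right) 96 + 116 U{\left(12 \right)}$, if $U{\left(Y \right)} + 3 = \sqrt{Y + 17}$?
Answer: $-444 + 116 \sqrt{29} \approx 180.68$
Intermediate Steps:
$U{\left(Y \right)} = -3 + \sqrt{17 + Y}$ ($U{\left(Y \right)} = -3 + \sqrt{Y + 17} = -3 + \sqrt{17 + Y}$)
$\left(-1\right) 96 + 116 U{\left(12 \right)} = \left(-1\right) 96 + 116 \left(-3 + \sqrt{17 + 12}\right) = -96 + 116 \left(-3 + \sqrt{29}\right) = -96 - \left(348 - 116 \sqrt{29}\right) = -444 + 116 \sqrt{29}$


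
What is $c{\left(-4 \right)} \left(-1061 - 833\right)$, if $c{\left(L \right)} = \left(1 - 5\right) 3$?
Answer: $22728$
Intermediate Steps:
$c{\left(L \right)} = -12$ ($c{\left(L \right)} = \left(-4\right) 3 = -12$)
$c{\left(-4 \right)} \left(-1061 - 833\right) = - 12 \left(-1061 - 833\right) = \left(-12\right) \left(-1894\right) = 22728$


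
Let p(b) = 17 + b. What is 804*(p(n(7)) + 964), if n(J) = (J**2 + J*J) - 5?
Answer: 863496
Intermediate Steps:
n(J) = -5 + 2*J**2 (n(J) = (J**2 + J**2) - 5 = 2*J**2 - 5 = -5 + 2*J**2)
804*(p(n(7)) + 964) = 804*((17 + (-5 + 2*7**2)) + 964) = 804*((17 + (-5 + 2*49)) + 964) = 804*((17 + (-5 + 98)) + 964) = 804*((17 + 93) + 964) = 804*(110 + 964) = 804*1074 = 863496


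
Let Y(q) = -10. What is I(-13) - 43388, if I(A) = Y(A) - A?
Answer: -43385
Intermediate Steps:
I(A) = -10 - A
I(-13) - 43388 = (-10 - 1*(-13)) - 43388 = (-10 + 13) - 43388 = 3 - 43388 = -43385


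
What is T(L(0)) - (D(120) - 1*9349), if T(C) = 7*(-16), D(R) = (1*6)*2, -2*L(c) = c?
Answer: 9225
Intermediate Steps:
L(c) = -c/2
D(R) = 12 (D(R) = 6*2 = 12)
T(C) = -112
T(L(0)) - (D(120) - 1*9349) = -112 - (12 - 1*9349) = -112 - (12 - 9349) = -112 - 1*(-9337) = -112 + 9337 = 9225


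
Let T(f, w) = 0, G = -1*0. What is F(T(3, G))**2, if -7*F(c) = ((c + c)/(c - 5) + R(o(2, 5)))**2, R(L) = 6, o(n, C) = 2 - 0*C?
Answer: 1296/49 ≈ 26.449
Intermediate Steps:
G = 0
o(n, C) = 2 (o(n, C) = 2 - 1*0 = 2 + 0 = 2)
F(c) = -(6 + 2*c/(-5 + c))**2/7 (F(c) = -((c + c)/(c - 5) + 6)**2/7 = -((2*c)/(-5 + c) + 6)**2/7 = -(2*c/(-5 + c) + 6)**2/7 = -(6 + 2*c/(-5 + c))**2/7)
F(T(3, G))**2 = (-4*(-15 + 4*0)**2/(7*(-5 + 0)**2))**2 = (-4/7*(-15 + 0)**2/(-5)**2)**2 = (-4/7*(-15)**2*1/25)**2 = (-4/7*225*1/25)**2 = (-36/7)**2 = 1296/49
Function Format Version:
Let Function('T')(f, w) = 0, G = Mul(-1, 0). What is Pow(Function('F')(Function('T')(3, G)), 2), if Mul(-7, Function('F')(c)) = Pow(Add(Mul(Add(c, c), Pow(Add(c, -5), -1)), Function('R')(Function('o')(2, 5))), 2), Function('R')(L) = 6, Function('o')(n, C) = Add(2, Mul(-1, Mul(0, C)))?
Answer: Rational(1296, 49) ≈ 26.449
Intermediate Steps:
G = 0
Function('o')(n, C) = 2 (Function('o')(n, C) = Add(2, Mul(-1, 0)) = Add(2, 0) = 2)
Function('F')(c) = Mul(Rational(-1, 7), Pow(Add(6, Mul(2, c, Pow(Add(-5, c), -1))), 2)) (Function('F')(c) = Mul(Rational(-1, 7), Pow(Add(Mul(Add(c, c), Pow(Add(c, -5), -1)), 6), 2)) = Mul(Rational(-1, 7), Pow(Add(Mul(Mul(2, c), Pow(Add(-5, c), -1)), 6), 2)) = Mul(Rational(-1, 7), Pow(Add(Mul(2, c, Pow(Add(-5, c), -1)), 6), 2)) = Mul(Rational(-1, 7), Pow(Add(6, Mul(2, c, Pow(Add(-5, c), -1))), 2)))
Pow(Function('F')(Function('T')(3, G)), 2) = Pow(Mul(Rational(-4, 7), Pow(Add(-15, Mul(4, 0)), 2), Pow(Add(-5, 0), -2)), 2) = Pow(Mul(Rational(-4, 7), Pow(Add(-15, 0), 2), Pow(-5, -2)), 2) = Pow(Mul(Rational(-4, 7), Pow(-15, 2), Rational(1, 25)), 2) = Pow(Mul(Rational(-4, 7), 225, Rational(1, 25)), 2) = Pow(Rational(-36, 7), 2) = Rational(1296, 49)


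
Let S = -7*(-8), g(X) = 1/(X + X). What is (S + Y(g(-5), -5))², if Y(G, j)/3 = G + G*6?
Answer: 290521/100 ≈ 2905.2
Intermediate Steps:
g(X) = 1/(2*X)
Y(G, j) = 21*G (Y(G, j) = 3*(G + G*6) = 3*(G + 6*G) = 3*(7*G) = 21*G)
S = 56
(S + Y(g(-5), -5))² = (56 + 21*((½)/(-5)))² = (56 + 21*((½)*(-⅕)))² = (56 + 21*(-⅒))² = (56 - 21/10)² = (539/10)² = 290521/100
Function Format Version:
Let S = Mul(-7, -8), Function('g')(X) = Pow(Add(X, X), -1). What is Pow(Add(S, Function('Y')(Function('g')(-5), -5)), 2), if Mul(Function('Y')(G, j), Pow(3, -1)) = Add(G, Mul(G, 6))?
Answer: Rational(290521, 100) ≈ 2905.2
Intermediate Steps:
Function('g')(X) = Mul(Rational(1, 2), Pow(X, -1)) (Function('g')(X) = Pow(Mul(2, X), -1) = Mul(Rational(1, 2), Pow(X, -1)))
Function('Y')(G, j) = Mul(21, G) (Function('Y')(G, j) = Mul(3, Add(G, Mul(G, 6))) = Mul(3, Add(G, Mul(6, G))) = Mul(3, Mul(7, G)) = Mul(21, G))
S = 56
Pow(Add(S, Function('Y')(Function('g')(-5), -5)), 2) = Pow(Add(56, Mul(21, Mul(Rational(1, 2), Pow(-5, -1)))), 2) = Pow(Add(56, Mul(21, Mul(Rational(1, 2), Rational(-1, 5)))), 2) = Pow(Add(56, Mul(21, Rational(-1, 10))), 2) = Pow(Add(56, Rational(-21, 10)), 2) = Pow(Rational(539, 10), 2) = Rational(290521, 100)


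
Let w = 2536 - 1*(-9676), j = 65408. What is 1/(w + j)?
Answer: 1/77620 ≈ 1.2883e-5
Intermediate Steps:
w = 12212 (w = 2536 + 9676 = 12212)
1/(w + j) = 1/(12212 + 65408) = 1/77620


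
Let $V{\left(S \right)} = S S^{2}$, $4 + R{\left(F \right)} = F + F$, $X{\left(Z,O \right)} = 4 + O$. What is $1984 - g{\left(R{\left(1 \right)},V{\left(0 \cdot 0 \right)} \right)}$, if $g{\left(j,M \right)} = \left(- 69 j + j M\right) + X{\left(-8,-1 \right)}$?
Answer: $1843$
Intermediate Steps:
$R{\left(F \right)} = -4 + 2 F$ ($R{\left(F \right)} = -4 + \left(F + F\right) = -4 + 2 F$)
$V{\left(S \right)} = S^{3}$
$g{\left(j,M \right)} = 3 - 69 j + M j$ ($g{\left(j,M \right)} = \left(- 69 j + j M\right) + \left(4 - 1\right) = \left(- 69 j + M j\right) + 3 = 3 - 69 j + M j$)
$1984 - g{\left(R{\left(1 \right)},V{\left(0 \cdot 0 \right)} \right)} = 1984 - \left(3 - 69 \left(-4 + 2 \cdot 1\right) + \left(0 \cdot 0\right)^{3} \left(-4 + 2 \cdot 1\right)\right) = 1984 - \left(3 - 69 \left(-4 + 2\right) + 0^{3} \left(-4 + 2\right)\right) = 1984 - \left(3 - -138 + 0 \left(-2\right)\right) = 1984 - \left(3 + 138 + 0\right) = 1984 - 141 = 1843$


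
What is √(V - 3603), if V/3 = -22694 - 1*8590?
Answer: I*√97455 ≈ 312.18*I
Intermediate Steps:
V = -93852 (V = 3*(-22694 - 1*8590) = 3*(-22694 - 8590) = 3*(-31284) = -93852)
√(V - 3603) = √(-93852 - 3603) = √(-97455) = I*√97455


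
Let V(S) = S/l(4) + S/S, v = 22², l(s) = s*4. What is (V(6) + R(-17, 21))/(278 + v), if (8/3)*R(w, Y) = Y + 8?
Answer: 49/3048 ≈ 0.016076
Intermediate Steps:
l(s) = 4*s
v = 484
R(w, Y) = 3 + 3*Y/8 (R(w, Y) = 3*(Y + 8)/8 = 3*(8 + Y)/8 = 3 + 3*Y/8)
V(S) = 1 + S/16 (V(S) = S/((4*4)) + S/S = S/16 + 1 = 1 + S/16)
(V(6) + R(-17, 21))/(278 + v) = ((1 + (1/16)*6) + (3 + (3/8)*21))/(278 + 484) = ((1 + 3/8) + (3 + 63/8))/762 = (11/8 + 87/8)*(1/762) = (49/4)*(1/762) = 49/3048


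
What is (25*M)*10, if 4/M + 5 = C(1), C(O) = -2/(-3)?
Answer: -3000/13 ≈ -230.77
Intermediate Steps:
C(O) = 2/3 (C(O) = -2*(-1/3) = 2/3)
M = -12/13 (M = 4/(-5 + 2/3) = 4/(-13/3) = 4*(-3/13) = -12/13 ≈ -0.92308)
(25*M)*10 = (25*(-12/13))*10 = -300/13*10 = -3000/13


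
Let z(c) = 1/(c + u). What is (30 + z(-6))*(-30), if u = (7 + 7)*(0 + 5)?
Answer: -28815/32 ≈ -900.47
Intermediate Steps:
u = 70 (u = 14*5 = 70)
z(c) = 1/(70 + c) (z(c) = 1/(c + 70) = 1/(70 + c))
(30 + z(-6))*(-30) = (30 + 1/(70 - 6))*(-30) = (30 + 1/64)*(-30) = (1921/64)*(-30) = -28815/32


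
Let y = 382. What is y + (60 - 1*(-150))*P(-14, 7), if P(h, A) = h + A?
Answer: -1088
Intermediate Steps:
P(h, A) = A + h
y + (60 - 1*(-150))*P(-14, 7) = 382 + (60 - 1*(-150))*(7 - 14) = 382 + (60 + 150)*(-7) = 382 + 210*(-7) = 382 - 1470 = -1088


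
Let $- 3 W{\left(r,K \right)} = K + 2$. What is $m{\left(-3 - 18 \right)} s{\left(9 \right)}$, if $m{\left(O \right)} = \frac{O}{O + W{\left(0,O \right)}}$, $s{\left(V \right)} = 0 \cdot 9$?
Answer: $0$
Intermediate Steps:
$W{\left(r,K \right)} = - \frac{2}{3} - \frac{K}{3}$ ($W{\left(r,K \right)} = - \frac{K + 2}{3} = - \frac{2 + K}{3} = - \frac{2}{3} - \frac{K}{3}$)
$s{\left(V \right)} = 0$
$m{\left(O \right)} = \frac{O}{- \frac{2}{3} + \frac{2 O}{3}}$ ($m{\left(O \right)} = \frac{O}{O - \left(\frac{2}{3} + \frac{O}{3}\right)} = \frac{O}{- \frac{2}{3} + \frac{2 O}{3}}$)
$m{\left(-3 - 18 \right)} s{\left(9 \right)} = \frac{3 \left(-3 - 18\right)}{2 \left(-1 - 21\right)} 0 = \frac{3}{2} \left(-21\right) \frac{1}{-1 - 21} \cdot 0 = \frac{3}{2} \left(-21\right) \frac{1}{-22} \cdot 0 = \frac{3}{2} \left(-21\right) \left(- \frac{1}{22}\right) 0 = \frac{63}{44} \cdot 0 = 0$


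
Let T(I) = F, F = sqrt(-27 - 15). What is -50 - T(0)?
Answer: -50 - I*sqrt(42) ≈ -50.0 - 6.4807*I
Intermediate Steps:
F = I*sqrt(42) (F = sqrt(-42) = I*sqrt(42) ≈ 6.4807*I)
T(I) = I*sqrt(42)
-50 - T(0) = -50 - I*sqrt(42)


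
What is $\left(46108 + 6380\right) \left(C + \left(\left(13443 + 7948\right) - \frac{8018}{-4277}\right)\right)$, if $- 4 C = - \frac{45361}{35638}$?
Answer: $\frac{85577226997206717}{76211863} \approx 1.1229 \cdot 10^{9}$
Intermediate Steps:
$C = \frac{45361}{142552}$ ($C = - \frac{\left(-45361\right) \frac{1}{35638}}{4} = \left(- \frac{1}{4}\right) \left(- \frac{45361}{35638}\right) = \frac{45361}{142552} \approx 0.31821$)
$\left(46108 + 6380\right) \left(C + \left(\left(13443 + 7948\right) - \frac{8018}{-4277}\right)\right) = \left(46108 + 6380\right) \left(\frac{45361}{142552} + \left(\left(13443 + 7948\right) - \frac{8018}{-4277}\right)\right) = 52488 \left(\frac{45361}{142552} + \left(21391 - - \frac{8018}{4277}\right)\right) = 52488 \left(\frac{45361}{142552} + \left(21391 + \frac{8018}{4277}\right)\right) = 52488 \left(\frac{45361}{142552} + \frac{91497325}{4277}\right) = 52488 \cdot \frac{13043320682397}{609694904} = \frac{85577226997206717}{76211863}$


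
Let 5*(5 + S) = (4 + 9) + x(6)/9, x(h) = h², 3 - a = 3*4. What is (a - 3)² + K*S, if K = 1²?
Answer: 712/5 ≈ 142.40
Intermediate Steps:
a = -9 (a = 3 - 3*4 = 3 - 1*12 = 3 - 12 = -9)
K = 1
S = -8/5 (S = -5 + ((4 + 9) + 6²/9)/5 = -5 + (13 + 36*(⅑))/5 = -5 + (13 + 4)/5 = -5 + (⅕)*17 = -5 + 17/5 = -8/5 ≈ -1.6000)
(a - 3)² + K*S = (-9 - 3)² + 1*(-8/5) = (-12)² - 8/5 = 144 - 8/5 = 712/5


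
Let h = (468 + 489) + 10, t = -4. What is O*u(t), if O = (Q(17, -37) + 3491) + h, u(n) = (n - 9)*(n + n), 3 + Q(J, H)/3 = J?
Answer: 468000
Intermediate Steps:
Q(J, H) = -9 + 3*J
h = 967 (h = 957 + 10 = 967)
u(n) = 2*n*(-9 + n) (u(n) = (-9 + n)*(2*n) = 2*n*(-9 + n))
O = 4500 (O = ((-9 + 3*17) + 3491) + 967 = ((-9 + 51) + 3491) + 967 = (42 + 3491) + 967 = 3533 + 967 = 4500)
O*u(t) = 4500*(2*(-4)*(-9 - 4)) = 4500*(2*(-4)*(-13)) = 4500*104 = 468000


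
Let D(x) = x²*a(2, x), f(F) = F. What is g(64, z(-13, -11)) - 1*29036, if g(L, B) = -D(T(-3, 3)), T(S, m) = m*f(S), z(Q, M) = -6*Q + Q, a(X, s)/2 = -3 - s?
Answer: -30008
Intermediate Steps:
a(X, s) = -6 - 2*s (a(X, s) = 2*(-3 - s) = -6 - 2*s)
z(Q, M) = -5*Q
T(S, m) = S*m (T(S, m) = m*S = S*m)
D(x) = x²*(-6 - 2*x)
g(L, B) = -972 (g(L, B) = -2*(-3*3)²*(-3 - (-3)*3) = -2*(-9)²*(-3 - 1*(-9)) = -2*81*(-3 + 9) = -2*81*6 = -1*972 = -972)
g(64, z(-13, -11)) - 1*29036 = -972 - 1*29036 = -972 - 29036 = -30008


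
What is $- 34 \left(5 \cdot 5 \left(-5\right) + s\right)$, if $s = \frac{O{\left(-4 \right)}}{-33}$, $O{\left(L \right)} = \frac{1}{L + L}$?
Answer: $\frac{560983}{132} \approx 4249.9$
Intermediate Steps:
$O{\left(L \right)} = \frac{1}{2 L}$
$s = \frac{1}{264}$ ($s = \frac{\frac{1}{2} \frac{1}{-4}}{-33} = \frac{1}{2} \left(- \frac{1}{4}\right) \left(- \frac{1}{33}\right) = \left(- \frac{1}{8}\right) \left(- \frac{1}{33}\right) = \frac{1}{264} \approx 0.0037879$)
$- 34 \left(5 \cdot 5 \left(-5\right) + s\right) = - 34 \left(5 \cdot 5 \left(-5\right) + \frac{1}{264}\right) = - 34 \left(5 \left(-25\right) + \frac{1}{264}\right) = - 34 \left(-125 + \frac{1}{264}\right) = \left(-34\right) \left(- \frac{32999}{264}\right) = \frac{560983}{132}$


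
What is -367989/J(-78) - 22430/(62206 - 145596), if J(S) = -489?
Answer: 1023252366/1359257 ≈ 752.80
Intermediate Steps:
-367989/J(-78) - 22430/(62206 - 145596) = -367989/(-489) - 22430/(62206 - 145596) = -367989*(-1/489) - 22430/(-83390) = 122663/163 - 22430*(-1/83390) = 122663/163 + 2243/8339 = 1023252366/1359257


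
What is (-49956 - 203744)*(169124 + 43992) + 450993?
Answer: -54067078207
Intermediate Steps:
(-49956 - 203744)*(169124 + 43992) + 450993 = -253700*213116 + 450993 = -54067529200 + 450993 = -54067078207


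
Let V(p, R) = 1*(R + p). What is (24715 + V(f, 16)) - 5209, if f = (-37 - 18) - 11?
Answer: 19456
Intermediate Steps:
f = -66 (f = -55 - 11 = -66)
V(p, R) = R + p
(24715 + V(f, 16)) - 5209 = (24715 + (16 - 66)) - 5209 = (24715 - 50) - 5209 = 24665 - 5209 = 19456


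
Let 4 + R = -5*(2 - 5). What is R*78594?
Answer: 864534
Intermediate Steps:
R = 11 (R = -4 - 5*(2 - 5) = -4 - 5*(-3) = -4 + 15 = 11)
R*78594 = 11*78594 = 864534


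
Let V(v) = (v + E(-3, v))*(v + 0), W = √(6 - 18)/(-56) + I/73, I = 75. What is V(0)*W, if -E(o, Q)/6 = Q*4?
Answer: 0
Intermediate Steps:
E(o, Q) = -24*Q (E(o, Q) = -6*Q*4 = -24*Q)
W = 75/73 - I*√3/28 (W = √(6 - 18)/(-56) + 75/73 = √(-12)*(-1/56) + 75*(1/73) = (2*I*√3)*(-1/56) + 75/73 = -I*√3/28 + 75/73 = 75/73 - I*√3/28 ≈ 1.0274 - 0.061859*I)
V(v) = -23*v² (V(v) = (v - 24*v)*(v + 0) = (-23*v)*v = -23*v²)
V(0)*W = (-23*0²)*(75/73 - I*√3/28) = (-23*0)*(75/73 - I*√3/28) = 0*(75/73 - I*√3/28) = 0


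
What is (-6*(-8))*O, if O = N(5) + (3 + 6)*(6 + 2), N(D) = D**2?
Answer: 4656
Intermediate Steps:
O = 97 (O = 5**2 + (3 + 6)*(6 + 2) = 25 + 9*8 = 25 + 72 = 97)
(-6*(-8))*O = -6*(-8)*97 = 48*97 = 4656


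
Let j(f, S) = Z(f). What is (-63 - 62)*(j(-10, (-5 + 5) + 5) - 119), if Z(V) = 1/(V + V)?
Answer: 59525/4 ≈ 14881.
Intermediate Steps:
Z(V) = 1/(2*V)
j(f, S) = 1/(2*f)
(-63 - 62)*(j(-10, (-5 + 5) + 5) - 119) = (-63 - 62)*((½)/(-10) - 119) = -125*((½)*(-⅒) - 119) = -125*(-1/20 - 119) = -125*(-2381/20) = 59525/4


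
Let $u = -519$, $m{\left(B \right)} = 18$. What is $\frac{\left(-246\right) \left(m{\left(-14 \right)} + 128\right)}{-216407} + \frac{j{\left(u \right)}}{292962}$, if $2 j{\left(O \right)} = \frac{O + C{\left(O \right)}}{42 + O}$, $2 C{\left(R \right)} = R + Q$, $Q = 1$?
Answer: $\frac{5019089244907}{30241336133718} \approx 0.16597$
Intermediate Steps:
$C{\left(R \right)} = \frac{1}{2} + \frac{R}{2}$ ($C{\left(R \right)} = \frac{R + 1}{2} = \frac{1 + R}{2} = \frac{1}{2} + \frac{R}{2}$)
$j{\left(O \right)} = \frac{\frac{1}{2} + \frac{3 O}{2}}{2 \left(42 + O\right)}$ ($j{\left(O \right)} = \frac{\left(O + \left(\frac{1}{2} + \frac{O}{2}\right)\right) \frac{1}{42 + O}}{2} = \frac{\left(\frac{1}{2} + \frac{3 O}{2}\right) \frac{1}{42 + O}}{2} = \frac{\frac{1}{42 + O} \left(\frac{1}{2} + \frac{3 O}{2}\right)}{2} = \frac{\frac{1}{2} + \frac{3 O}{2}}{2 \left(42 + O\right)}$)
$\frac{\left(-246\right) \left(m{\left(-14 \right)} + 128\right)}{-216407} + \frac{j{\left(u \right)}}{292962} = \frac{\left(-246\right) \left(18 + 128\right)}{-216407} + \frac{\frac{1}{4} \frac{1}{42 - 519} \left(1 + 3 \left(-519\right)\right)}{292962} = \left(-246\right) 146 \left(- \frac{1}{216407}\right) + \frac{1 - 1557}{4 \left(-477\right)} \frac{1}{292962} = \left(-35916\right) \left(- \frac{1}{216407}\right) + \frac{1}{4} \left(- \frac{1}{477}\right) \left(-1556\right) \frac{1}{292962} = \frac{35916}{216407} + \frac{389}{477} \cdot \frac{1}{292962} = \frac{35916}{216407} + \frac{389}{139742874} = \frac{5019089244907}{30241336133718}$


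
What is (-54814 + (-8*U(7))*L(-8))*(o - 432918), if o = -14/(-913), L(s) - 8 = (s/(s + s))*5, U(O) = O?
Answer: 21897868756240/913 ≈ 2.3985e+10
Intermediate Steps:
L(s) = 21/2 (L(s) = 8 + (s/(s + s))*5 = 8 + (s/((2*s)))*5 = 8 + ((1/(2*s))*s)*5 = 8 + (1/2)*5 = 8 + 5/2 = 21/2)
o = 14/913 (o = -14*(-1/913) = 14/913 ≈ 0.015334)
(-54814 + (-8*U(7))*L(-8))*(o - 432918) = (-54814 - 8*7*(21/2))*(14/913 - 432918) = (-54814 - 56*21/2)*(-395254120/913) = (-54814 - 588)*(-395254120/913) = -55402*(-395254120/913) = 21897868756240/913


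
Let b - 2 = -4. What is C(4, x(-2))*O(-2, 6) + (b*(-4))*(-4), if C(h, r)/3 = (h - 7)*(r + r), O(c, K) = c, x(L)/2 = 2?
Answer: 112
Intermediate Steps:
b = -2 (b = 2 - 4 = -2)
x(L) = 4 (x(L) = 2*2 = 4)
C(h, r) = 6*r*(-7 + h) (C(h, r) = 3*((h - 7)*(r + r)) = 3*((-7 + h)*(2*r)) = 3*(2*r*(-7 + h)) = 6*r*(-7 + h))
C(4, x(-2))*O(-2, 6) + (b*(-4))*(-4) = (6*4*(-7 + 4))*(-2) - 2*(-4)*(-4) = (6*4*(-3))*(-2) + 8*(-4) = -72*(-2) - 32 = 144 - 32 = 112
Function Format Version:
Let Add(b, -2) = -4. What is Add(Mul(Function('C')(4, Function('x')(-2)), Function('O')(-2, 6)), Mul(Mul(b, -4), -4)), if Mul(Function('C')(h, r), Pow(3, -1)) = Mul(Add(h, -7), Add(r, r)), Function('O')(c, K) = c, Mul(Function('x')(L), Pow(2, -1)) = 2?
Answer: 112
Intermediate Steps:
b = -2 (b = Add(2, -4) = -2)
Function('x')(L) = 4 (Function('x')(L) = Mul(2, 2) = 4)
Function('C')(h, r) = Mul(6, r, Add(-7, h)) (Function('C')(h, r) = Mul(3, Mul(Add(h, -7), Add(r, r))) = Mul(3, Mul(Add(-7, h), Mul(2, r))) = Mul(3, Mul(2, r, Add(-7, h))) = Mul(6, r, Add(-7, h)))
Add(Mul(Function('C')(4, Function('x')(-2)), Function('O')(-2, 6)), Mul(Mul(b, -4), -4)) = Add(Mul(Mul(6, 4, Add(-7, 4)), -2), Mul(Mul(-2, -4), -4)) = Add(Mul(Mul(6, 4, -3), -2), Mul(8, -4)) = Add(Mul(-72, -2), -32) = Add(144, -32) = 112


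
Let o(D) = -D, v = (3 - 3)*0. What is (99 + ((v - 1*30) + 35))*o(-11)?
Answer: 1144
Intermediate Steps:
v = 0 (v = 0*0 = 0)
(99 + ((v - 1*30) + 35))*o(-11) = (99 + ((0 - 1*30) + 35))*(-1*(-11)) = (99 + ((0 - 30) + 35))*11 = (99 + (-30 + 35))*11 = (99 + 5)*11 = 104*11 = 1144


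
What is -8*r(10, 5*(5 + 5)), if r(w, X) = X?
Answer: -400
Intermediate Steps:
-8*r(10, 5*(5 + 5)) = -40*(5 + 5) = -40*10 = -8*50 = -400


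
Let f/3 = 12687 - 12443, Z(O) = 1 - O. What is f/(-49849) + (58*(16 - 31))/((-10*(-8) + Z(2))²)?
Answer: -606798/3938071 ≈ -0.15409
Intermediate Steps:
f = 732 (f = 3*(12687 - 12443) = 3*244 = 732)
f/(-49849) + (58*(16 - 31))/((-10*(-8) + Z(2))²) = 732/(-49849) + (58*(16 - 31))/((-10*(-8) + (1 - 1*2))²) = 732*(-1/49849) + (58*(-15))/((80 + (1 - 2))²) = -732/49849 - 870/(80 - 1)² = -732/49849 - 870/(79²) = -732/49849 - 870/6241 = -606798/3938071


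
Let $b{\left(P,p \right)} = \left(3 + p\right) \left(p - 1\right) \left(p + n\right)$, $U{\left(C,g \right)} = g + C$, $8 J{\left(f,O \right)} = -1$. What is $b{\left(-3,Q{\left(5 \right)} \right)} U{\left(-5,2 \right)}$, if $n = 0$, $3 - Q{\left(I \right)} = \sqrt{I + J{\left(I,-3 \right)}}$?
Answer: $- \frac{2151}{8} + \frac{981 \sqrt{78}}{32} \approx 1.8737$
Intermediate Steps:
$J{\left(f,O \right)} = - \frac{1}{8}$ ($J{\left(f,O \right)} = \frac{1}{8} \left(-1\right) = - \frac{1}{8}$)
$Q{\left(I \right)} = 3 - \sqrt{- \frac{1}{8} + I}$ ($Q{\left(I \right)} = 3 - \sqrt{I - \frac{1}{8}} = 3 - \sqrt{- \frac{1}{8} + I}$)
$U{\left(C,g \right)} = C + g$
$b{\left(P,p \right)} = p \left(-1 + p\right) \left(3 + p\right)$ ($b{\left(P,p \right)} = \left(3 + p\right) \left(p - 1\right) \left(p + 0\right) = \left(3 + p\right) \left(-1 + p\right) p = \left(-1 + p\right) \left(3 + p\right) p = p \left(-1 + p\right) \left(3 + p\right)$)
$b{\left(-3,Q{\left(5 \right)} \right)} U{\left(-5,2 \right)} = \left(3 - \frac{\sqrt{-2 + 16 \cdot 5}}{4}\right) \left(-3 + \left(3 - \frac{\sqrt{-2 + 16 \cdot 5}}{4}\right)^{2} + 2 \left(3 - \frac{\sqrt{-2 + 16 \cdot 5}}{4}\right)\right) \left(-5 + 2\right) = \left(3 - \frac{\sqrt{-2 + 80}}{4}\right) \left(-3 + \left(3 - \frac{\sqrt{-2 + 80}}{4}\right)^{2} + 2 \left(3 - \frac{\sqrt{-2 + 80}}{4}\right)\right) \left(-3\right) = \left(3 - \frac{\sqrt{78}}{4}\right) \left(-3 + \left(3 - \frac{\sqrt{78}}{4}\right)^{2} + 2 \left(3 - \frac{\sqrt{78}}{4}\right)\right) \left(-3\right) = \left(3 - \frac{\sqrt{78}}{4}\right) \left(-3 + \left(3 - \frac{\sqrt{78}}{4}\right)^{2} + \left(6 - \frac{\sqrt{78}}{2}\right)\right) \left(-3\right) = \left(3 - \frac{\sqrt{78}}{4}\right) \left(3 + \left(3 - \frac{\sqrt{78}}{4}\right)^{2} - \frac{\sqrt{78}}{2}\right) \left(-3\right) = - 3 \left(3 - \frac{\sqrt{78}}{4}\right) \left(3 + \left(3 - \frac{\sqrt{78}}{4}\right)^{2} - \frac{\sqrt{78}}{2}\right)$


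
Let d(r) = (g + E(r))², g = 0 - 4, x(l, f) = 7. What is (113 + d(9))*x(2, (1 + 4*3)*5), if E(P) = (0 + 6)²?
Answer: 7959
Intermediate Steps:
E(P) = 36 (E(P) = 6² = 36)
g = -4
d(r) = 1024 (d(r) = (-4 + 36)² = 32² = 1024)
(113 + d(9))*x(2, (1 + 4*3)*5) = (113 + 1024)*7 = 1137*7 = 7959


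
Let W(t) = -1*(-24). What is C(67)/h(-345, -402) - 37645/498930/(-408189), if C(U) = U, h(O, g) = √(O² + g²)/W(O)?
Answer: 7529/40731547554 + 536*√31181/31181 ≈ 3.0354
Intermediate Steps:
W(t) = 24
h(O, g) = √(O² + g²)/24
C(67)/h(-345, -402) - 37645/498930/(-408189) = 67/((√((-345)² + (-402)²)/24)) - 37645/498930/(-408189) = 67/((√(119025 + 161604)/24)) - 37645*1/498930*(-1/408189) = 67/((√280629/24)) - 7529/99786*(-1/408189) = 67/(((3*√31181)/24)) + 7529/40731547554 = 67/((√31181/8)) + 7529/40731547554 = 67*(8*√31181/31181) + 7529/40731547554 = 536*√31181/31181 + 7529/40731547554 = 7529/40731547554 + 536*√31181/31181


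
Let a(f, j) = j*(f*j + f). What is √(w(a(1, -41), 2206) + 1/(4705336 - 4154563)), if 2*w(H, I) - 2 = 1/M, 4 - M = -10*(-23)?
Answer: 5*√68709777431343/41491566 ≈ 0.99889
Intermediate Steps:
M = -226 (M = 4 - (-10)*(-23) = 4 - 1*230 = 4 - 230 = -226)
a(f, j) = j*(f + f*j)
w(H, I) = 451/452 (w(H, I) = 1 + (½)/(-226) = 1 + (½)*(-1/226) = 1 - 1/452 = 451/452)
√(w(a(1, -41), 2206) + 1/(4705336 - 4154563)) = √(451/452 + 1/(4705336 - 4154563)) = √(451/452 + 1/550773) = √(248399075/248949396) = 5*√68709777431343/41491566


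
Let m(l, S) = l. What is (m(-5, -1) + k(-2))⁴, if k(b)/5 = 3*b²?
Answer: 9150625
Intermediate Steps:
k(b) = 15*b² (k(b) = 5*(3*b²) = 15*b²)
(m(-5, -1) + k(-2))⁴ = (-5 + 15*(-2)²)⁴ = (-5 + 15*4)⁴ = (-5 + 60)⁴ = 55⁴ = 9150625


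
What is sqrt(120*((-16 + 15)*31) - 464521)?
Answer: I*sqrt(468241) ≈ 684.28*I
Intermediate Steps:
sqrt(120*((-16 + 15)*31) - 464521) = sqrt(120*(-1*31) - 464521) = sqrt(120*(-31) - 464521) = sqrt(-3720 - 464521) = sqrt(-468241) = I*sqrt(468241)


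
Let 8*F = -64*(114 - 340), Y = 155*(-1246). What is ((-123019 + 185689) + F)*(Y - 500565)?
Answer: -44728066210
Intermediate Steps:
Y = -193130
F = 1808 (F = (-64*(114 - 340))/8 = (-64*(-226))/8 = (1/8)*14464 = 1808)
((-123019 + 185689) + F)*(Y - 500565) = ((-123019 + 185689) + 1808)*(-193130 - 500565) = (62670 + 1808)*(-693695) = 64478*(-693695) = -44728066210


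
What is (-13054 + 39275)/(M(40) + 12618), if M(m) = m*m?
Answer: 26221/14218 ≈ 1.8442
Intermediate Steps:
M(m) = m²
(-13054 + 39275)/(M(40) + 12618) = (-13054 + 39275)/(40² + 12618) = 26221/(1600 + 12618) = 26221/14218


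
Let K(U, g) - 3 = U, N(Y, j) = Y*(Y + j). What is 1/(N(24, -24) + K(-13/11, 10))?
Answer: 11/20 ≈ 0.55000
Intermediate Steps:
K(U, g) = 3 + U
1/(N(24, -24) + K(-13/11, 10)) = 1/(24*(24 - 24) + (3 - 13/11)) = 1/(24*0 + (3 - 13*1/11)) = 1/(0 + (3 - 13/11)) = 1/(0 + 20/11) = 1/(20/11) = 11/20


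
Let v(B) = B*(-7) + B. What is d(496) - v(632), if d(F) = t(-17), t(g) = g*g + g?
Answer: 4064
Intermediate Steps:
t(g) = g + g² (t(g) = g² + g = g + g²)
v(B) = -6*B (v(B) = -7*B + B = -6*B)
d(F) = 272 (d(F) = -17*(1 - 17) = -17*(-16) = 272)
d(496) - v(632) = 272 - (-6)*632 = 272 - 1*(-3792) = 272 + 3792 = 4064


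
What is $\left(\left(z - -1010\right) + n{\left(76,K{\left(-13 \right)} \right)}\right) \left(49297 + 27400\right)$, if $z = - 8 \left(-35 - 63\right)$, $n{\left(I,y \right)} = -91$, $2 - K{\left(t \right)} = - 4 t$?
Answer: $130614991$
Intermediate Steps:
$K{\left(t \right)} = 2 + 4 t$ ($K{\left(t \right)} = 2 - - 4 t = 2 + 4 t$)
$z = 784$ ($z = \left(-8\right) \left(-98\right) = 784$)
$\left(\left(z - -1010\right) + n{\left(76,K{\left(-13 \right)} \right)}\right) \left(49297 + 27400\right) = \left(\left(784 - -1010\right) - 91\right) \left(49297 + 27400\right) = \left(\left(784 + 1010\right) - 91\right) 76697 = \left(1794 - 91\right) 76697 = 1703 \cdot 76697 = 130614991$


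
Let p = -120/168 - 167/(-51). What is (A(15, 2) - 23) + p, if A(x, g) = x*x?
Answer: 73028/357 ≈ 204.56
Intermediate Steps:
A(x, g) = x**2
p = 914/357 (p = -120*1/168 - 167*(-1/51) = -5/7 + 167/51 = 914/357 ≈ 2.5602)
(A(15, 2) - 23) + p = (15**2 - 23) + 914/357 = (225 - 23) + 914/357 = 202 + 914/357 = 73028/357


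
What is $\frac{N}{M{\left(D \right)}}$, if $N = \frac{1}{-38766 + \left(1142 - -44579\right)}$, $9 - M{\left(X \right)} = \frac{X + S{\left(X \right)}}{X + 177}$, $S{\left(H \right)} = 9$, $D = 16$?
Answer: $\frac{193}{11906960} \approx 1.6209 \cdot 10^{-5}$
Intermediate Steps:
$M{\left(X \right)} = 9 - \frac{9 + X}{177 + X}$ ($M{\left(X \right)} = 9 - \frac{X + 9}{X + 177} = 9 - \frac{9 + X}{177 + X}$)
$N = \frac{1}{6955}$ ($N = \frac{1}{-38766 + \left(1142 + 44579\right)} = \frac{1}{-38766 + 45721} = \frac{1}{6955} \approx 0.00014378$)
$\frac{N}{M{\left(D \right)}} = \frac{1}{6955 \frac{8 \left(198 + 16\right)}{177 + 16}} = \frac{1}{6955 \cdot 8 \cdot \frac{1}{193} \cdot 214} = \frac{1}{6955 \cdot \frac{1712}{193}} = \frac{1}{6955} \cdot \frac{193}{1712} = \frac{193}{11906960}$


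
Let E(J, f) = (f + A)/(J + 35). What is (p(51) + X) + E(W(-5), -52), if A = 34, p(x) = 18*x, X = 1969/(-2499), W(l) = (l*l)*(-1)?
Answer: 11438074/12495 ≈ 915.41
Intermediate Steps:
W(l) = -l² (W(l) = l²*(-1) = -l²)
X = -1969/2499 (X = 1969*(-1/2499) = -1969/2499 ≈ -0.78792)
E(J, f) = (34 + f)/(35 + J) (E(J, f) = (f + 34)/(J + 35) = (34 + f)/(35 + J))
(p(51) + X) + E(W(-5), -52) = (18*51 - 1969/2499) + (34 - 52)/(35 - 1*(-5)²) = (918 - 1969/2499) - 18/(35 - 1*25) = 2292113/2499 - 18/(35 - 25) = 2292113/2499 - 18/10 = 2292113/2499 + (⅒)*(-18) = 2292113/2499 - 9/5 = 11438074/12495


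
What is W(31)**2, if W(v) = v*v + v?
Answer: 984064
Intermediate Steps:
W(v) = v + v**2 (W(v) = v**2 + v = v + v**2)
W(31)**2 = (31*(1 + 31))**2 = (31*32)**2 = 992**2 = 984064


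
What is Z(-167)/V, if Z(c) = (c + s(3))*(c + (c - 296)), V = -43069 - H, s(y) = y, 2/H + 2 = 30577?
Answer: -3159009000/1316834677 ≈ -2.3989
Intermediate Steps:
H = 2/30575 (H = 2/(-2 + 30577) = 2/30575 ≈ 6.5413e-5)
V = -1316834677/30575 (V = -43069 - 1*2/30575 = -43069 - 2/30575 = -1316834677/30575 ≈ -43069.)
Z(c) = (-296 + 2*c)*(3 + c) (Z(c) = (c + 3)*(c + (c - 296)) = (3 + c)*(c + (-296 + c)) = (3 + c)*(-296 + 2*c) = (-296 + 2*c)*(3 + c))
Z(-167)/V = (-888 - 290*(-167) + 2*(-167)**2)/(-1316834677/30575) = (-888 + 48430 + 2*27889)*(-30575/1316834677) = (-888 + 48430 + 55778)*(-30575/1316834677) = 103320*(-30575/1316834677) = -3159009000/1316834677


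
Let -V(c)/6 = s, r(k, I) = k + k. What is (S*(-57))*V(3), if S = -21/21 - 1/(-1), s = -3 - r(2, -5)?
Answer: 0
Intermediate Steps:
r(k, I) = 2*k
s = -7 (s = -3 - 2*2 = -3 - 1*4 = -3 - 4 = -7)
V(c) = 42 (V(c) = -6*(-7) = 42)
S = 0 (S = -21*1/21 - 1*(-1) = -1 + 1 = 0)
(S*(-57))*V(3) = (0*(-57))*42 = 0*42 = 0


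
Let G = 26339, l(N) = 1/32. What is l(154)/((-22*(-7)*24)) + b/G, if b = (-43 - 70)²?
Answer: 1510241507/3115166208 ≈ 0.48480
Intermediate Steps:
l(N) = 1/32
b = 12769 (b = (-113)² = 12769)
l(154)/((-22*(-7)*24)) + b/G = 1/(32*((-22*(-7)*24))) + 12769/26339 = 1/(32*((154*24))) + 12769*(1/26339) = (1/32)/3696 + 12769/26339 = (1/32)*(1/3696) + 12769/26339 = 1/118272 + 12769/26339 = 1510241507/3115166208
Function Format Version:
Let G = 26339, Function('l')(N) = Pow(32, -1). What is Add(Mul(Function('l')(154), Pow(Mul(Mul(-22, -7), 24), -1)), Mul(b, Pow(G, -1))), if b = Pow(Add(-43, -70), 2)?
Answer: Rational(1510241507, 3115166208) ≈ 0.48480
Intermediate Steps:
Function('l')(N) = Rational(1, 32)
b = 12769 (b = Pow(-113, 2) = 12769)
Add(Mul(Function('l')(154), Pow(Mul(Mul(-22, -7), 24), -1)), Mul(b, Pow(G, -1))) = Add(Mul(Rational(1, 32), Pow(Mul(Mul(-22, -7), 24), -1)), Mul(12769, Pow(26339, -1))) = Add(Mul(Rational(1, 32), Pow(Mul(154, 24), -1)), Mul(12769, Rational(1, 26339))) = Add(Mul(Rational(1, 32), Pow(3696, -1)), Rational(12769, 26339)) = Add(Mul(Rational(1, 32), Rational(1, 3696)), Rational(12769, 26339)) = Add(Rational(1, 118272), Rational(12769, 26339)) = Rational(1510241507, 3115166208)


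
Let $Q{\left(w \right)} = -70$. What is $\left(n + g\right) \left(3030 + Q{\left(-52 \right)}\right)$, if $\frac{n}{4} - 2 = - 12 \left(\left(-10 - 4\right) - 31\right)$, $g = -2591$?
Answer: $-1252080$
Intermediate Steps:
$n = 2168$ ($n = 8 + 4 \left(- 12 \left(\left(-10 - 4\right) - 31\right)\right) = 8 + 4 \left(- 12 \left(-14 - 31\right)\right) = 8 + 4 \left(\left(-12\right) \left(-45\right)\right) = 8 + 4 \cdot 540 = 8 + 2160 = 2168$)
$\left(n + g\right) \left(3030 + Q{\left(-52 \right)}\right) = \left(2168 - 2591\right) \left(3030 - 70\right) = \left(-423\right) 2960 = -1252080$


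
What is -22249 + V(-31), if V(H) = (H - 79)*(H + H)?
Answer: -15429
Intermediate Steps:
V(H) = 2*H*(-79 + H) (V(H) = (-79 + H)*(2*H) = 2*H*(-79 + H))
-22249 + V(-31) = -22249 + 2*(-31)*(-79 - 31) = -22249 + 2*(-31)*(-110) = -22249 + 6820 = -15429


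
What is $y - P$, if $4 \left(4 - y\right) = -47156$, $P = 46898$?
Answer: $-35105$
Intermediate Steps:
$y = 11793$ ($y = 4 - -11789 = 4 + 11789 = 11793$)
$y - P = 11793 - 46898 = -35105$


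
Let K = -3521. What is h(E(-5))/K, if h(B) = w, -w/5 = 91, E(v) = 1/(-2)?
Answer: 65/503 ≈ 0.12922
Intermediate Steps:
E(v) = -½
w = -455 (w = -5*91 = -455)
h(B) = -455
h(E(-5))/K = -455/(-3521) = -455*(-1/3521) = 65/503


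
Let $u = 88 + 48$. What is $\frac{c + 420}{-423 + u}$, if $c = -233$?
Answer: $- \frac{187}{287} \approx -0.65157$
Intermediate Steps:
$u = 136$
$\frac{c + 420}{-423 + u} = \frac{-233 + 420}{-423 + 136} = \frac{187}{-287} = 187 \left(- \frac{1}{287}\right) = - \frac{187}{287}$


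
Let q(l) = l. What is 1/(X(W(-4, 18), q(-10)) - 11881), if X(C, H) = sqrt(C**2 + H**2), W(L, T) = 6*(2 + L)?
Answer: -11881/141157917 - 2*sqrt(61)/141157917 ≈ -8.4279e-5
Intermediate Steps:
W(L, T) = 12 + 6*L
1/(X(W(-4, 18), q(-10)) - 11881) = 1/(sqrt((12 + 6*(-4))**2 + (-10)**2) - 11881) = 1/(sqrt((12 - 24)**2 + 100) - 11881) = 1/(sqrt((-12)**2 + 100) - 11881) = 1/(sqrt(144 + 100) - 11881) = 1/(sqrt(244) - 11881) = 1/(2*sqrt(61) - 11881) = 1/(-11881 + 2*sqrt(61))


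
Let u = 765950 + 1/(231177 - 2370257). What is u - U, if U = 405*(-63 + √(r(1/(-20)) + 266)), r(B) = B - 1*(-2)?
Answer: 1693006952199/2139080 - 81*√26795/2 ≈ 7.8484e+5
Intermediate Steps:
r(B) = 2 + B (r(B) = B + 2 = 2 + B)
u = 1638428325999/2139080 (u = 765950 + 1/(-2139080) = 765950 - 1/2139080 = 1638428325999/2139080 ≈ 7.6595e+5)
U = -25515 + 81*√26795/2 (U = 405*(-63 + √((2 + 1/(-20)) + 266)) = 405*(-63 + √((2 - 1/20) + 266)) = 405*(-63 + √(39/20 + 266)) = 405*(-63 + √(5359/20)) = 405*(-63 + √26795/10) = -25515 + 81*√26795/2 ≈ -18885.)
u - U = 1638428325999/2139080 - (-25515 + 81*√26795/2) = 1638428325999/2139080 + (25515 - 81*√26795/2) = 1693006952199/2139080 - 81*√26795/2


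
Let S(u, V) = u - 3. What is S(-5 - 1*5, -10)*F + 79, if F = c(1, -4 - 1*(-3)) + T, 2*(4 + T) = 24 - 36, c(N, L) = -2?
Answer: 235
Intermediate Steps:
S(u, V) = -3 + u
T = -10 (T = -4 + (24 - 36)/2 = -4 + (½)*(-12) = -4 - 6 = -10)
F = -12 (F = -2 - 10 = -12)
S(-5 - 1*5, -10)*F + 79 = (-3 + (-5 - 1*5))*(-12) + 79 = (-3 + (-5 - 5))*(-12) + 79 = (-3 - 10)*(-12) + 79 = -13*(-12) + 79 = 156 + 79 = 235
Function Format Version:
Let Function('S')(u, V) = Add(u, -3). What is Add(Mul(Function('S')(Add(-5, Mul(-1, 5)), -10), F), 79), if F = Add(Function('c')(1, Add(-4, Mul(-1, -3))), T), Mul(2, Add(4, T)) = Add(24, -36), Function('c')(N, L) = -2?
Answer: 235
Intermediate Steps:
Function('S')(u, V) = Add(-3, u)
T = -10 (T = Add(-4, Mul(Rational(1, 2), Add(24, -36))) = Add(-4, Mul(Rational(1, 2), -12)) = Add(-4, -6) = -10)
F = -12 (F = Add(-2, -10) = -12)
Add(Mul(Function('S')(Add(-5, Mul(-1, 5)), -10), F), 79) = Add(Mul(Add(-3, Add(-5, Mul(-1, 5))), -12), 79) = Add(Mul(Add(-3, Add(-5, -5)), -12), 79) = Add(Mul(Add(-3, -10), -12), 79) = Add(Mul(-13, -12), 79) = Add(156, 79) = 235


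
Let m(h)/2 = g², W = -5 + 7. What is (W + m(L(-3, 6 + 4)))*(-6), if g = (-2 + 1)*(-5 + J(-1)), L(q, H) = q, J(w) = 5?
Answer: -12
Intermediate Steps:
W = 2
g = 0 (g = (-2 + 1)*(-5 + 5) = -1*0 = 0)
m(h) = 0 (m(h) = 2*0² = 2*0 = 0)
(W + m(L(-3, 6 + 4)))*(-6) = (2 + 0)*(-6) = 2*(-6) = -12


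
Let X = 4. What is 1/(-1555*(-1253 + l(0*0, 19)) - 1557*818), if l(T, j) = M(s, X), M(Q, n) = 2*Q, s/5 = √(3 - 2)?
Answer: 1/659239 ≈ 1.5169e-6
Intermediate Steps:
s = 5 (s = 5*√(3 - 2) = 5*√1 = 5*1 = 5)
l(T, j) = 10 (l(T, j) = 2*5 = 10)
1/(-1555*(-1253 + l(0*0, 19)) - 1557*818) = 1/(-1555*(-1253 + 10) - 1557*818) = 1/(-1555*(-1243) - 1273626) = 1/(1932865 - 1273626) = 1/659239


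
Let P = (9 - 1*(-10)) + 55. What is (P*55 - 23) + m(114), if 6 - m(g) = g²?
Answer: -8943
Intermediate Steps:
P = 74 (P = (9 + 10) + 55 = 19 + 55 = 74)
m(g) = 6 - g²
(P*55 - 23) + m(114) = (74*55 - 23) + (6 - 1*114²) = (4070 - 23) + (6 - 1*12996) = 4047 + (6 - 12996) = 4047 - 12990 = -8943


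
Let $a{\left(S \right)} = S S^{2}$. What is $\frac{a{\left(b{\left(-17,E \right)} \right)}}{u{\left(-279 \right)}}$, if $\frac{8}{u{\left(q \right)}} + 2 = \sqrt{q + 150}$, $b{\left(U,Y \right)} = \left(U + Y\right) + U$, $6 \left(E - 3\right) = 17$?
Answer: $\frac{4826809}{864} - \frac{4826809 i \sqrt{129}}{1728} \approx 5586.6 - 31726.0 i$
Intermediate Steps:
$E = \frac{35}{6}$ ($E = 3 + \frac{1}{6} \cdot 17 = 3 + \frac{17}{6} = \frac{35}{6} \approx 5.8333$)
$b{\left(U,Y \right)} = Y + 2 U$
$u{\left(q \right)} = \frac{8}{-2 + \sqrt{150 + q}}$ ($u{\left(q \right)} = \frac{8}{-2 + \sqrt{q + 150}} = \frac{8}{-2 + \sqrt{150 + q}}$)
$a{\left(S \right)} = S^{3}$
$\frac{a{\left(b{\left(-17,E \right)} \right)}}{u{\left(-279 \right)}} = \frac{\left(\frac{35}{6} + 2 \left(-17\right)\right)^{3}}{8 \frac{1}{-2 + \sqrt{150 - 279}}} = \frac{\left(\frac{35}{6} - 34\right)^{3}}{8 \frac{1}{-2 + \sqrt{-129}}} = \frac{\left(- \frac{169}{6}\right)^{3}}{8 \frac{1}{-2 + i \sqrt{129}}} = - \frac{4826809 \left(- \frac{1}{4} + \frac{i \sqrt{129}}{8}\right)}{216} = \frac{4826809}{864} - \frac{4826809 i \sqrt{129}}{1728}$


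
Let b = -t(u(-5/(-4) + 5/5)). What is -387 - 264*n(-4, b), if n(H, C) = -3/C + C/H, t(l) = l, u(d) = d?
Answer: -1775/2 ≈ -887.50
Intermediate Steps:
b = -9/4 (b = -(-5/(-4) + 5/5) = -(-5*(-¼) + 5*(⅕)) = -(5/4 + 1) = -1*9/4 = -9/4 ≈ -2.2500)
-387 - 264*n(-4, b) = -387 - 264*(-3/(-9/4) - 9/4/(-4)) = -387 - 264*(-3*(-4/9) - 9/4*(-¼)) = -387 - 264*(4/3 + 9/16) = -387 - 264*91/48 = -387 - 1001/2 = -1775/2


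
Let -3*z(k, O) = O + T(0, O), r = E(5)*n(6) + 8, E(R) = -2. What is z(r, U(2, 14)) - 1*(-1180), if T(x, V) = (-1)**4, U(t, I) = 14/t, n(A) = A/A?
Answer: 3532/3 ≈ 1177.3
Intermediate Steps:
n(A) = 1
T(x, V) = 1
r = 6 (r = -2*1 + 8 = -2 + 8 = 6)
z(k, O) = -1/3 - O/3 (z(k, O) = -(O + 1)/3 = -(1 + O)/3 = -1/3 - O/3)
z(r, U(2, 14)) - 1*(-1180) = (-1/3 - 14/(3*2)) - 1*(-1180) = (-1/3 - 14/(3*2)) + 1180 = (-1/3 - 1/3*7) + 1180 = (-1/3 - 7/3) + 1180 = -8/3 + 1180 = 3532/3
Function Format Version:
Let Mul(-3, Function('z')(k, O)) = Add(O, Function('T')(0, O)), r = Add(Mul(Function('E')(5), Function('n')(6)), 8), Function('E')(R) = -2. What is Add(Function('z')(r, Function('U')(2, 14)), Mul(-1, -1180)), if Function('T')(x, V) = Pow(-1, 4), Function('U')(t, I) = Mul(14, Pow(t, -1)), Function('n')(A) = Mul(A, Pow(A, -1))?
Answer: Rational(3532, 3) ≈ 1177.3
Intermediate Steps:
Function('n')(A) = 1
Function('T')(x, V) = 1
r = 6 (r = Add(Mul(-2, 1), 8) = Add(-2, 8) = 6)
Function('z')(k, O) = Add(Rational(-1, 3), Mul(Rational(-1, 3), O)) (Function('z')(k, O) = Mul(Rational(-1, 3), Add(O, 1)) = Mul(Rational(-1, 3), Add(1, O)) = Add(Rational(-1, 3), Mul(Rational(-1, 3), O)))
Add(Function('z')(r, Function('U')(2, 14)), Mul(-1, -1180)) = Add(Add(Rational(-1, 3), Mul(Rational(-1, 3), Mul(14, Pow(2, -1)))), Mul(-1, -1180)) = Add(Add(Rational(-1, 3), Mul(Rational(-1, 3), Mul(14, Rational(1, 2)))), 1180) = Add(Add(Rational(-1, 3), Mul(Rational(-1, 3), 7)), 1180) = Add(Add(Rational(-1, 3), Rational(-7, 3)), 1180) = Add(Rational(-8, 3), 1180) = Rational(3532, 3)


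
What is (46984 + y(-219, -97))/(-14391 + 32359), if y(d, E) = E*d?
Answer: 68227/17968 ≈ 3.7971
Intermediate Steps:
(46984 + y(-219, -97))/(-14391 + 32359) = (46984 - 97*(-219))/(-14391 + 32359) = (46984 + 21243)/17968 = 68227*(1/17968) = 68227/17968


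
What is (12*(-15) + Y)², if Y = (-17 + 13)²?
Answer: 26896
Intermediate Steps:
Y = 16 (Y = (-4)² = 16)
(12*(-15) + Y)² = (12*(-15) + 16)² = (-180 + 16)² = (-164)² = 26896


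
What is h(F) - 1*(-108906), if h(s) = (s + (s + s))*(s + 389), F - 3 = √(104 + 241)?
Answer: 113469 + 1185*√345 ≈ 1.3548e+5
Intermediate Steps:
F = 3 + √345 (F = 3 + √(104 + 241) = 3 + √345 ≈ 21.574)
h(s) = 3*s*(389 + s) (h(s) = (s + 2*s)*(389 + s) = (3*s)*(389 + s) = 3*s*(389 + s))
h(F) - 1*(-108906) = 3*(3 + √345)*(389 + (3 + √345)) - 1*(-108906) = 3*(3 + √345)*(392 + √345) + 108906 = 108906 + 3*(3 + √345)*(392 + √345)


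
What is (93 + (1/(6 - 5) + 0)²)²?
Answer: 8836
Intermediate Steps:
(93 + (1/(6 - 5) + 0)²)² = (93 + (1/1 + 0)²)² = (93 + (1 + 0)²)² = (93 + 1²)² = (93 + 1)² = 94² = 8836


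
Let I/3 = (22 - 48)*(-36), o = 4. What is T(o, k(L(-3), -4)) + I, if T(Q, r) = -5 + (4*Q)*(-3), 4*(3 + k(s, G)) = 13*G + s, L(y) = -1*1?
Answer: 2755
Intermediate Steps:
L(y) = -1
k(s, G) = -3 + s/4 + 13*G/4 (k(s, G) = -3 + (13*G + s)/4 = -3 + (s + 13*G)/4 = -3 + (s/4 + 13*G/4) = -3 + s/4 + 13*G/4)
T(Q, r) = -5 - 12*Q
I = 2808 (I = 3*((22 - 48)*(-36)) = 3*(-26*(-36)) = 3*936 = 2808)
T(o, k(L(-3), -4)) + I = (-5 - 12*4) + 2808 = (-5 - 48) + 2808 = -53 + 2808 = 2755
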